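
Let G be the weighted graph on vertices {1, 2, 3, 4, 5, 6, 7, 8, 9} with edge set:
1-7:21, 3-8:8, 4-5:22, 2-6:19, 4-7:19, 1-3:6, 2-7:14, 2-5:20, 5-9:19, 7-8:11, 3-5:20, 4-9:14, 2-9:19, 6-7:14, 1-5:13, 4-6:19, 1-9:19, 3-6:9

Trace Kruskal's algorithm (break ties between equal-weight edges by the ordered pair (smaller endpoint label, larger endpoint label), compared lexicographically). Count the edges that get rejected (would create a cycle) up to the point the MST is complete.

Kruskal's algorithm — process edges by increasing weight (ties by edge label):
1-3 (6): add — endpoints in different components.
3-8 (8): add — endpoints in different components.
3-6 (9): add — endpoints in different components.
7-8 (11): add — endpoints in different components.
1-5 (13): add — endpoints in different components.
2-7 (14): add — endpoints in different components.
4-9 (14): add — endpoints in different components.
6-7 (14): skip — 6 and 7 already connected.
1-9 (19): add — endpoints in different components.
Edges rejected before the tree was complete: 1.

1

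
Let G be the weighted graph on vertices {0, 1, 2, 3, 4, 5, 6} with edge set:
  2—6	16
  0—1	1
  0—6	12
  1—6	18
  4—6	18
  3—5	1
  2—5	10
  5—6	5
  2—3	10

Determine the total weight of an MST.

Sort edges by weight, then run Kruskal:
0—1 (1): add — endpoints in different components.
3—5 (1): add — endpoints in different components.
5—6 (5): add — endpoints in different components.
2—3 (10): add — endpoints in different components.
2—5 (10): skip — 2 and 5 already connected.
0—6 (12): add — endpoints in different components.
2—6 (16): skip — 2 and 6 already connected.
1—6 (18): skip — 1 and 6 already connected.
4—6 (18): add — endpoints in different components.
MST edges: 0—1, 3—5, 5—6, 2—3, 0—6, 4—6; total weight 1+1+5+10+12+18 = 47.

47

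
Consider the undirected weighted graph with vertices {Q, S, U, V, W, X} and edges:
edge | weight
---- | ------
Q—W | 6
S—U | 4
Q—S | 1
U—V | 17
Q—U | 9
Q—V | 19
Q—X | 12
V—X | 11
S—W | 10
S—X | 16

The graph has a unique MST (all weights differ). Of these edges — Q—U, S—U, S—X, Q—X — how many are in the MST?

2

Kruskal's algorithm — process edges by increasing weight (ties by edge label):
Q—S (1): add. Components now {Q,S} {W} {V} {U} {X}
S—U (4): add. Components now {Q,S,U} {W} {V} {X}
Q—W (6): add. Components now {Q,S,U,W} {V} {X}
Q—U (9): skip — U and Q already connected.
S—W (10): skip — S and W already connected.
V—X (11): add. Components now {Q,S,U,W} {V,X}
Q—X (12): add. Components now {Q,S,U,V,W,X}
MST edge set: {Q—S, S—U, Q—W, V—X, Q—X}.
Of the listed edges, {S—U, Q—X} are in the MST → 2.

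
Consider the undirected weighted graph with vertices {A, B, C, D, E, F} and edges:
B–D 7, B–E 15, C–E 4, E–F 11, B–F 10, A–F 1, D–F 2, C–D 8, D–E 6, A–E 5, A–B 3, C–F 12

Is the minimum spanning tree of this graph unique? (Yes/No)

Yes

Kruskal: consider edges lightest-first.
A–F (1): add. Components now {A,F} {B} {C} {D} {E}
D–F (2): add. Components now {A,D,F} {B} {C} {E}
A–B (3): add. Components now {A,B,D,F} {C} {E}
C–E (4): add. Components now {A,B,D,F} {C,E}
A–E (5): add. Components now {A,B,C,D,E,F}
Every non-tree edge has weight strictly greater than the heaviest edge on the tree path between its endpoints, so the MST is unique.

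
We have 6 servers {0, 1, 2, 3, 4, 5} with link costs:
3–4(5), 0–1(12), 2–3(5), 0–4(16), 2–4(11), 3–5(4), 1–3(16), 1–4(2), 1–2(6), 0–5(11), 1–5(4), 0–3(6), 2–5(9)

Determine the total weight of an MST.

Kruskal's algorithm — process edges by increasing weight (ties by edge label):
1–4 (2): add — endpoints in different components.
1–5 (4): add — endpoints in different components.
3–5 (4): add — endpoints in different components.
2–3 (5): add — endpoints in different components.
3–4 (5): skip — 3 and 4 already connected.
0–3 (6): add — endpoints in different components.
MST edges: 1–4, 1–5, 3–5, 2–3, 0–3; total weight 2+4+4+5+6 = 21.

21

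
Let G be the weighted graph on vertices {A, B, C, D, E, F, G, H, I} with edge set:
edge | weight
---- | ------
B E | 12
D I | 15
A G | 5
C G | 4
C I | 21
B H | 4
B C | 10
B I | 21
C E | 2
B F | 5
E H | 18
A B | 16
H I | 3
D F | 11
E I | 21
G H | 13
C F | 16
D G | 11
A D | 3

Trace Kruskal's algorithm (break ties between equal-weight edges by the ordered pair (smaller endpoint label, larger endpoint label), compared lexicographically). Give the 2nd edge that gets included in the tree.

Sort edges by weight, then run Kruskal:
C E (2): add — endpoints in different components.
A D (3): add — endpoints in different components.
H I (3): add — endpoints in different components.
B H (4): add — endpoints in different components.
C G (4): add — endpoints in different components.
A G (5): add — endpoints in different components.
B F (5): add — endpoints in different components.
B C (10): add — endpoints in different components.
The 2nd edge added is A D.

A-D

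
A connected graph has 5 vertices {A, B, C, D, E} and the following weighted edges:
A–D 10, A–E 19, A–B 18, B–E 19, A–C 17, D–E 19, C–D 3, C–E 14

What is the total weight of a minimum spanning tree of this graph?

Kruskal's algorithm — process edges by increasing weight (ties by edge label):
C–D (3): add — endpoints in different components.
A–D (10): add — endpoints in different components.
C–E (14): add — endpoints in different components.
A–C (17): skip — A and C already connected.
A–B (18): add — endpoints in different components.
MST edges: C–D, A–D, C–E, A–B; total weight 3+10+14+18 = 45.

45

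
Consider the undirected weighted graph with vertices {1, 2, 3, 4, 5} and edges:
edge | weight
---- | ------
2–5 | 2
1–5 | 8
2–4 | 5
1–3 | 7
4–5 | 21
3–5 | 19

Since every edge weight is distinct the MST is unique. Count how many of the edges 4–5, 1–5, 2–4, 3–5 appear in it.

2

Kruskal: consider edges lightest-first.
2–5 (2): add. Components now {1} {2,5} {3} {4}
2–4 (5): add. Components now {1} {2,4,5} {3}
1–3 (7): add. Components now {1,3} {2,4,5}
1–5 (8): add. Components now {1,2,3,4,5}
MST edge set: {2–5, 2–4, 1–3, 1–5}.
Of the listed edges, {1–5, 2–4} are in the MST → 2.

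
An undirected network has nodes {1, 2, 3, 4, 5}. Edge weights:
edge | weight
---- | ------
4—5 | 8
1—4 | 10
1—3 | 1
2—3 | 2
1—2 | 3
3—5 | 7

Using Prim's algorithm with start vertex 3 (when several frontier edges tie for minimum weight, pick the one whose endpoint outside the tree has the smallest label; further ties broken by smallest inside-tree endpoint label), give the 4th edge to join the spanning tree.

4-5

Prim, starting at 3.
Step 1: frontier [1—3 1, 2—3 2, 3—5 7] → take 1—3 (1); add 1.
Step 2: frontier [1—2 3, 1—4 10, 2—3 2, 3—5 7] → take 2—3 (2); add 2.
Step 3: frontier [1—4 10, 3—5 7] → take 3—5 (7); add 5.
Step 4: frontier [1—4 10, 4—5 8] → take 4—5 (8); add 4.
The 4th edge added is 4—5.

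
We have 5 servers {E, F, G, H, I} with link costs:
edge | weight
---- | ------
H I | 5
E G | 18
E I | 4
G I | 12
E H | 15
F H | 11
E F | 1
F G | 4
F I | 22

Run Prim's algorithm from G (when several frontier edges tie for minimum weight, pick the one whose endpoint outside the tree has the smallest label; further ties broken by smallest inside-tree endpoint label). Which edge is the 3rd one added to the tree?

Prim, starting at G.
Step 1: frontier [F G 4, G I 12, E G 18] → take F G (4); add F.
Step 2: frontier [E F 1, F H 11, F I 22, G I 12, E G 18] → take E F (1); add E.
Step 3: frontier [E I 4, E H 15, F H 11, F I 22, G I 12] → take E I (4); add I.
Step 4: frontier [E H 15, F H 11, H I 5] → take H I (5); add H.
The 3rd edge added is E I.

E-I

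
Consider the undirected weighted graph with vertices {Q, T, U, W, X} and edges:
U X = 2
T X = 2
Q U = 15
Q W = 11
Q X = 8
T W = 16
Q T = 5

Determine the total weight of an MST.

20

Kruskal's algorithm — process edges by increasing weight (ties by edge label):
T X (2): add. Components now {T,X} {Q} {U} {W}
U X (2): add. Components now {T,U,X} {Q} {W}
Q T (5): add. Components now {Q,T,U,X} {W}
Q X (8): skip — X and Q already connected.
Q W (11): add. Components now {Q,T,U,W,X}
MST edges: T X, U X, Q T, Q W; total weight 2+2+5+11 = 20.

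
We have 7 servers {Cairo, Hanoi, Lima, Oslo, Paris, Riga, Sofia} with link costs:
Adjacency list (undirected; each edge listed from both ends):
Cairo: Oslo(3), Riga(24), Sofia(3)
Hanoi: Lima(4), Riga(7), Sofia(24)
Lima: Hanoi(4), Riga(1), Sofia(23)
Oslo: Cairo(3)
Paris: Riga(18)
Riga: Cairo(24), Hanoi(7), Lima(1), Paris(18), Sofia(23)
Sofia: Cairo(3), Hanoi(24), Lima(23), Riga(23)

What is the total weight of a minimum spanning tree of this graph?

52

Kruskal: consider edges lightest-first.
Lima-Riga (1): add. Components now {Lima,Riga} {Paris} {Sofia} {Oslo} {Cairo} {Hanoi}
Cairo-Oslo (3): add. Components now {Lima,Riga} {Paris} {Sofia} {Cairo,Oslo} {Hanoi}
Cairo-Sofia (3): add. Components now {Lima,Riga} {Paris} {Cairo,Oslo,Sofia} {Hanoi}
Hanoi-Lima (4): add. Components now {Hanoi,Lima,Riga} {Paris} {Cairo,Oslo,Sofia}
Hanoi-Riga (7): skip — Riga and Hanoi already connected.
Paris-Riga (18): add. Components now {Hanoi,Lima,Paris,Riga} {Cairo,Oslo,Sofia}
Lima-Sofia (23): add. Components now {Cairo,Hanoi,Lima,Oslo,Paris,Riga,Sofia}
MST edges: Lima-Riga, Cairo-Oslo, Cairo-Sofia, Hanoi-Lima, Paris-Riga, Lima-Sofia; total weight 1+3+3+4+18+23 = 52.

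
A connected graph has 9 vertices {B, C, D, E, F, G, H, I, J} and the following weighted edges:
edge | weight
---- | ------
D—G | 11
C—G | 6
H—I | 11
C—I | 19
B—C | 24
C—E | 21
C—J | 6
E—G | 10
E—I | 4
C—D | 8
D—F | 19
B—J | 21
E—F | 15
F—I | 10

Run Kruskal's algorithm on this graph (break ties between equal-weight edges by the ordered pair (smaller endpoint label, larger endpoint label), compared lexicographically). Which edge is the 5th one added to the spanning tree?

Sort edges by weight, then run Kruskal:
E—I (4): add — endpoints in different components.
C—G (6): add — endpoints in different components.
C—J (6): add — endpoints in different components.
C—D (8): add — endpoints in different components.
E—G (10): add — endpoints in different components.
F—I (10): add — endpoints in different components.
D—G (11): skip — D and G already connected.
H—I (11): add — endpoints in different components.
E—F (15): skip — E and F already connected.
C—I (19): skip — C and I already connected.
D—F (19): skip — D and F already connected.
B—J (21): add — endpoints in different components.
The 5th edge added is E—G.

E-G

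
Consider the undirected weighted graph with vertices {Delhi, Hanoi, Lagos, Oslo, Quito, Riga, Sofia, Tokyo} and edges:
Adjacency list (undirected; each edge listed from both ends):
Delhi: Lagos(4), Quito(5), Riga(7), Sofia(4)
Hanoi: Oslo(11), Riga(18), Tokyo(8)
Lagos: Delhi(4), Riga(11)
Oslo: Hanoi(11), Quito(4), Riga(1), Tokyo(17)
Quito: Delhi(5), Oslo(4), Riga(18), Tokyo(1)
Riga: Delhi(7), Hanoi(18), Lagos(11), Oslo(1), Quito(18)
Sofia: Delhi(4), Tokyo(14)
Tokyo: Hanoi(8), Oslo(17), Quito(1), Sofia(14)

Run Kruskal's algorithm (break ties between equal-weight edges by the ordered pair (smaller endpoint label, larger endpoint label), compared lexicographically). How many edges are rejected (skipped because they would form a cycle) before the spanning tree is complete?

Sort edges by weight, then run Kruskal:
Oslo Riga (1): add — endpoints in different components.
Quito Tokyo (1): add — endpoints in different components.
Delhi Lagos (4): add — endpoints in different components.
Delhi Sofia (4): add — endpoints in different components.
Oslo Quito (4): add — endpoints in different components.
Delhi Quito (5): add — endpoints in different components.
Delhi Riga (7): skip — Riga and Delhi already connected.
Hanoi Tokyo (8): add — endpoints in different components.
Edges rejected before the tree was complete: 1.

1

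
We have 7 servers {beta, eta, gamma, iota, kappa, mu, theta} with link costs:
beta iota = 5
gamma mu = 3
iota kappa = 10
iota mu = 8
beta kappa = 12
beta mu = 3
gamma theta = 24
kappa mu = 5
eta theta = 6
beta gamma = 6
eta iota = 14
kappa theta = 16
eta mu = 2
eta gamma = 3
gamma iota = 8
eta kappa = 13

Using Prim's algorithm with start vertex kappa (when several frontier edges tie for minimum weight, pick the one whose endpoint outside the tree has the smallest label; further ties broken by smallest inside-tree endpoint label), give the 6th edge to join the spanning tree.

Prim's algorithm from kappa:
Step 1: cheapest edge leaving the tree is kappa mu (5); add mu.
Step 2: cheapest edge leaving the tree is eta mu (2); add eta.
Step 3: cheapest edge leaving the tree is beta mu (3); add beta.
Step 4: cheapest edge leaving the tree is eta gamma (3); add gamma.
Step 5: cheapest edge leaving the tree is beta iota (5); add iota.
Step 6: cheapest edge leaving the tree is eta theta (6); add theta.
The 6th edge added is eta theta.

eta-theta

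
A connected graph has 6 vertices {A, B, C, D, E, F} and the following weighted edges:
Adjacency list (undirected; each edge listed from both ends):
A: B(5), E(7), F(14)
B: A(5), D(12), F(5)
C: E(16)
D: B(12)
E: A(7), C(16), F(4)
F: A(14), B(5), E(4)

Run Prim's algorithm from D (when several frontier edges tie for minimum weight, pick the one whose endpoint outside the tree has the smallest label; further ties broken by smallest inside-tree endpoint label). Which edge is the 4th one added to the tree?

Grow the tree from D using Prim:
Step 1: cheapest edge leaving the tree is B–D (12); add B.
Step 2: cheapest edge leaving the tree is A–B (5); add A.
Step 3: cheapest edge leaving the tree is B–F (5); add F.
Step 4: cheapest edge leaving the tree is E–F (4); add E.
Step 5: cheapest edge leaving the tree is C–E (16); add C.
The 4th edge added is E–F.

E-F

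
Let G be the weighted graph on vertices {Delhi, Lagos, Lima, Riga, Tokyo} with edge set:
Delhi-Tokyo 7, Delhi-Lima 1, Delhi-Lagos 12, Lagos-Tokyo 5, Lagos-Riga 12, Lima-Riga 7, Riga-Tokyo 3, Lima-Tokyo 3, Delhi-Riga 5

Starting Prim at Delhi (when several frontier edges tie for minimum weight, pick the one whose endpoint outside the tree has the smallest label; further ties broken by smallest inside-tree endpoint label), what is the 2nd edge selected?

Grow the tree from Delhi using Prim:
Step 1: cheapest edge leaving the tree is Delhi-Lima (1); add Lima.
Step 2: cheapest edge leaving the tree is Lima-Tokyo (3); add Tokyo.
Step 3: cheapest edge leaving the tree is Riga-Tokyo (3); add Riga.
Step 4: cheapest edge leaving the tree is Lagos-Tokyo (5); add Lagos.
The 2nd edge added is Lima-Tokyo.

Lima-Tokyo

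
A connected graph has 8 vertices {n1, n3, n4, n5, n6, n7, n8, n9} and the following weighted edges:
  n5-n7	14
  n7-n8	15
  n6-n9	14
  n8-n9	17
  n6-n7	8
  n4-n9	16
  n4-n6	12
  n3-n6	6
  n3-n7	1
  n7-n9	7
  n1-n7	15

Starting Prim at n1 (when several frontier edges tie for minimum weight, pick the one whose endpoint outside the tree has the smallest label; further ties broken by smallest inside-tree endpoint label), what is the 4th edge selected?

n7-n9

Prim's algorithm from n1:
Step 1: cheapest edge leaving the tree is n1-n7 (15); add n7.
Step 2: cheapest edge leaving the tree is n3-n7 (1); add n3.
Step 3: cheapest edge leaving the tree is n3-n6 (6); add n6.
Step 4: cheapest edge leaving the tree is n7-n9 (7); add n9.
Step 5: cheapest edge leaving the tree is n4-n6 (12); add n4.
Step 6: cheapest edge leaving the tree is n5-n7 (14); add n5.
Step 7: cheapest edge leaving the tree is n7-n8 (15); add n8.
The 4th edge added is n7-n9.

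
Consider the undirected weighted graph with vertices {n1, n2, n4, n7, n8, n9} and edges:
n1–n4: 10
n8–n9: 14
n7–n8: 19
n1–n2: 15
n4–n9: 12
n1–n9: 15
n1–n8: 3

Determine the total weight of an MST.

59

Kruskal's algorithm — process edges by increasing weight (ties by edge label):
n1–n8 (3): add. Components now {n1,n8} {n9} {n4} {n7} {n2}
n1–n4 (10): add. Components now {n1,n4,n8} {n9} {n7} {n2}
n4–n9 (12): add. Components now {n1,n4,n8,n9} {n7} {n2}
n8–n9 (14): skip — n9 and n8 already connected.
n1–n2 (15): add. Components now {n1,n2,n4,n8,n9} {n7}
n1–n9 (15): skip — n1 and n9 already connected.
n7–n8 (19): add. Components now {n1,n2,n4,n7,n8,n9}
MST edges: n1–n8, n1–n4, n4–n9, n1–n2, n7–n8; total weight 3+10+12+15+19 = 59.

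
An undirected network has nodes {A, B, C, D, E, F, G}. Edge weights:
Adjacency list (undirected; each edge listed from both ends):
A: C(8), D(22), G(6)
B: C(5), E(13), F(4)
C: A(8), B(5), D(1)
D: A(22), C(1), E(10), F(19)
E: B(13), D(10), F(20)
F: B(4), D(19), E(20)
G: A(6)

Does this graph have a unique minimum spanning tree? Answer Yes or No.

Sort edges by weight, then run Kruskal:
C—D (1): add. Components now {A} {B} {C,D} {E} {F} {G}
B—F (4): add. Components now {A} {B,F} {C,D} {E} {G}
B—C (5): add. Components now {A} {B,C,D,F} {E} {G}
A—G (6): add. Components now {A,G} {B,C,D,F} {E}
A—C (8): add. Components now {A,B,C,D,F,G} {E}
D—E (10): add. Components now {A,B,C,D,E,F,G}
Every non-tree edge has weight strictly greater than the heaviest edge on the tree path between its endpoints, so the MST is unique.

Yes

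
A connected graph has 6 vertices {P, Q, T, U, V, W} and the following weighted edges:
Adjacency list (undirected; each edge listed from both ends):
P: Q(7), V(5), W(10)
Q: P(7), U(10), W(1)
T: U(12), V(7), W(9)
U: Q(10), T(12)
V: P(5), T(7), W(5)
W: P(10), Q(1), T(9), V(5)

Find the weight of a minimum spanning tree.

28

Sort edges by weight, then run Kruskal:
Q W (1): add. Components now {V} {Q,W} {U} {T} {P}
P V (5): add. Components now {P,V} {Q,W} {U} {T}
V W (5): add. Components now {P,Q,V,W} {U} {T}
P Q (7): skip — Q and P already connected.
T V (7): add. Components now {P,Q,T,V,W} {U}
T W (9): skip — W and T already connected.
P W (10): skip — W and P already connected.
Q U (10): add. Components now {P,Q,T,U,V,W}
MST edges: Q W, P V, V W, T V, Q U; total weight 1+5+5+7+10 = 28.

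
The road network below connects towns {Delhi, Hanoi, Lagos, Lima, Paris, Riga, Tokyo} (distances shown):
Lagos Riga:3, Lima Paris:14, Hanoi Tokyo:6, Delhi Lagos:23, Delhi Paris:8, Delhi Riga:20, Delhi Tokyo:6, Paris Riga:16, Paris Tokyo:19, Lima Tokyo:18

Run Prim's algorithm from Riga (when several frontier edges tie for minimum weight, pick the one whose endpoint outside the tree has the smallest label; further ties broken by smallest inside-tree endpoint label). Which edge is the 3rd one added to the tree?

Prim's algorithm from Riga:
Step 1: cheapest edge leaving the tree is Lagos Riga (3); add Lagos.
Step 2: cheapest edge leaving the tree is Paris Riga (16); add Paris.
Step 3: cheapest edge leaving the tree is Delhi Paris (8); add Delhi.
Step 4: cheapest edge leaving the tree is Delhi Tokyo (6); add Tokyo.
Step 5: cheapest edge leaving the tree is Hanoi Tokyo (6); add Hanoi.
Step 6: cheapest edge leaving the tree is Lima Paris (14); add Lima.
The 3rd edge added is Delhi Paris.

Delhi-Paris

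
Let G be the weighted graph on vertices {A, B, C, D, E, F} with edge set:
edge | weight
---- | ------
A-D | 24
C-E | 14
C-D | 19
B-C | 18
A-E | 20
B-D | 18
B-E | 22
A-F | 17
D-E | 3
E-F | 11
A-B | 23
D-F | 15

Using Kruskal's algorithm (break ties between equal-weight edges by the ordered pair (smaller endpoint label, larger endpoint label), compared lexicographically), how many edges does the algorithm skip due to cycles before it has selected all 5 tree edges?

1

Sort edges by weight, then run Kruskal:
D-E (3): add. Components now {A} {B} {C} {D,E} {F}
E-F (11): add. Components now {A} {B} {C} {D,E,F}
C-E (14): add. Components now {A} {B} {C,D,E,F}
D-F (15): skip — D and F already connected.
A-F (17): add. Components now {A,C,D,E,F} {B}
B-C (18): add. Components now {A,B,C,D,E,F}
Edges rejected before the tree was complete: 1.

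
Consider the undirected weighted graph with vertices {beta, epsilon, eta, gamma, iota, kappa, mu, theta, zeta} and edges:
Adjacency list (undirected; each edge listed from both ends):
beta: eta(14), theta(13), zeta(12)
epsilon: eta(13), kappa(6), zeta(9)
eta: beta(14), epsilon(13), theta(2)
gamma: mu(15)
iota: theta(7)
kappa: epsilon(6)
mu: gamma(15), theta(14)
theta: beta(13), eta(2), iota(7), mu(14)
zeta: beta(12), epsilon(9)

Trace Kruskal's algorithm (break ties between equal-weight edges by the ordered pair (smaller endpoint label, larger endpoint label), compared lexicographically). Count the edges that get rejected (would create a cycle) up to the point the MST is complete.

2

Sort edges by weight, then run Kruskal:
eta—theta (2): add — endpoints in different components.
epsilon—kappa (6): add — endpoints in different components.
iota—theta (7): add — endpoints in different components.
epsilon—zeta (9): add — endpoints in different components.
beta—zeta (12): add — endpoints in different components.
beta—theta (13): add — endpoints in different components.
epsilon—eta (13): skip — epsilon and eta already connected.
beta—eta (14): skip — eta and beta already connected.
mu—theta (14): add — endpoints in different components.
gamma—mu (15): add — endpoints in different components.
Edges rejected before the tree was complete: 2.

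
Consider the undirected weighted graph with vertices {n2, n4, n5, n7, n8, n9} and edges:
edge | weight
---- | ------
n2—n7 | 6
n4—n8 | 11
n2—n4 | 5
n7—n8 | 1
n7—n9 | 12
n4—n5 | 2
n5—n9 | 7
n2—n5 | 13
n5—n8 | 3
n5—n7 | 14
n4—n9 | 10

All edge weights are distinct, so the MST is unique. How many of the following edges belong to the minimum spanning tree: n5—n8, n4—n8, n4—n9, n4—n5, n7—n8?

3

Sort edges by weight, then run Kruskal:
n7—n8 (1): add. Components now {n2} {n4} {n7,n8} {n5} {n9}
n4—n5 (2): add. Components now {n2} {n4,n5} {n7,n8} {n9}
n5—n8 (3): add. Components now {n2} {n4,n5,n7,n8} {n9}
n2—n4 (5): add. Components now {n2,n4,n5,n7,n8} {n9}
n2—n7 (6): skip — n2 and n7 already connected.
n5—n9 (7): add. Components now {n2,n4,n5,n7,n8,n9}
MST edge set: {n7—n8, n4—n5, n5—n8, n2—n4, n5—n9}.
Of the listed edges, {n5—n8, n4—n5, n7—n8} are in the MST → 3.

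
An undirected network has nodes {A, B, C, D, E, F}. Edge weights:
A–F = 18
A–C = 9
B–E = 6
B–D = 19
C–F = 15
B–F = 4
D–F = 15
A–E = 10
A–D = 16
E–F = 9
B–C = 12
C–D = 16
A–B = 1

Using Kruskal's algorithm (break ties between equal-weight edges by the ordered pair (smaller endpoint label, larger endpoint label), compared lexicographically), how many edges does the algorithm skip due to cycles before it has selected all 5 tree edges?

Kruskal: consider edges lightest-first.
A–B (1): add — endpoints in different components.
B–F (4): add — endpoints in different components.
B–E (6): add — endpoints in different components.
A–C (9): add — endpoints in different components.
E–F (9): skip — E and F already connected.
A–E (10): skip — A and E already connected.
B–C (12): skip — B and C already connected.
C–F (15): skip — C and F already connected.
D–F (15): add — endpoints in different components.
Edges rejected before the tree was complete: 4.

4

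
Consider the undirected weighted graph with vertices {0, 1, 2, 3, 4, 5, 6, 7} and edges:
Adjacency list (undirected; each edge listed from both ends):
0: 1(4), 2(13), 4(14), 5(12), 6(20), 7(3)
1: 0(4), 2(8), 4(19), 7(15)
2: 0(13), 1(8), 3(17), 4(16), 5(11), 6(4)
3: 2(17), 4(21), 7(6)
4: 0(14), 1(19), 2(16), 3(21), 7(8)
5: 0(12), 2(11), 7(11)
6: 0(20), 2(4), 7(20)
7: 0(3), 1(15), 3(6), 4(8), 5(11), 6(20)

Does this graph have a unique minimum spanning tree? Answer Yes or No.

Sort edges by weight, then run Kruskal:
0-7 (3): add — endpoints in different components.
0-1 (4): add — endpoints in different components.
2-6 (4): add — endpoints in different components.
3-7 (6): add — endpoints in different components.
1-2 (8): add — endpoints in different components.
4-7 (8): add — endpoints in different components.
2-5 (11): add — endpoints in different components.
Non-tree edge 5-7 has weight 11, equal to the heaviest edge on its tree cycle — swapping gives another MST of the same weight. Not unique.

No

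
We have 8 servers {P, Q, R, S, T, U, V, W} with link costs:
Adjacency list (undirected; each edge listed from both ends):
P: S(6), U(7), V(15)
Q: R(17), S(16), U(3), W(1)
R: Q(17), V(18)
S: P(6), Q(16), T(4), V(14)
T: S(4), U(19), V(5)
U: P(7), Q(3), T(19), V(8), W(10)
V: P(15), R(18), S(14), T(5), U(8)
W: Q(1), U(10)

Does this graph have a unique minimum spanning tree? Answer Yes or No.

Yes

Kruskal's algorithm — process edges by increasing weight (ties by edge label):
Q–W (1): add — endpoints in different components.
Q–U (3): add — endpoints in different components.
S–T (4): add — endpoints in different components.
T–V (5): add — endpoints in different components.
P–S (6): add — endpoints in different components.
P–U (7): add — endpoints in different components.
U–V (8): skip — V and U already connected.
U–W (10): skip — W and U already connected.
S–V (14): skip — V and S already connected.
P–V (15): skip — V and P already connected.
Q–S (16): skip — Q and S already connected.
Q–R (17): add — endpoints in different components.
Every non-tree edge has weight strictly greater than the heaviest edge on the tree path between its endpoints, so the MST is unique.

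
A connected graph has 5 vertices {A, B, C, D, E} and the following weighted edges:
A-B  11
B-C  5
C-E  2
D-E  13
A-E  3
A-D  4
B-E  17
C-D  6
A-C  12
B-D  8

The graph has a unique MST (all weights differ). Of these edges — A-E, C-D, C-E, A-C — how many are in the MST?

2

Sort edges by weight, then run Kruskal:
C-E (2): add. Components now {A} {B} {C,E} {D}
A-E (3): add. Components now {A,C,E} {B} {D}
A-D (4): add. Components now {A,C,D,E} {B}
B-C (5): add. Components now {A,B,C,D,E}
MST edge set: {C-E, A-E, A-D, B-C}.
Of the listed edges, {A-E, C-E} are in the MST → 2.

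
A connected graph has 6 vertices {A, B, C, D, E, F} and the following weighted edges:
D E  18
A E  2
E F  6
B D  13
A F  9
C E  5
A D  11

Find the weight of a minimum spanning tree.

Kruskal's algorithm — process edges by increasing weight (ties by edge label):
A E (2): add. Components now {A,E} {B} {C} {D} {F}
C E (5): add. Components now {A,C,E} {B} {D} {F}
E F (6): add. Components now {A,C,E,F} {B} {D}
A F (9): skip — A and F already connected.
A D (11): add. Components now {A,C,D,E,F} {B}
B D (13): add. Components now {A,B,C,D,E,F}
MST edges: A E, C E, E F, A D, B D; total weight 2+5+6+11+13 = 37.

37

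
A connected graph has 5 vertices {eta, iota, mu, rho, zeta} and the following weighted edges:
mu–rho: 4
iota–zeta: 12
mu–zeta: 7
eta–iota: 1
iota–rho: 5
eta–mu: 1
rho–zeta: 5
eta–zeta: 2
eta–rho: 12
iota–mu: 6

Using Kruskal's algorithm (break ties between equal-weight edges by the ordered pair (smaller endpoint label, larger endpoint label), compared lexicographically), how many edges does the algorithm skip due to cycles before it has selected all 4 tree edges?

Sort edges by weight, then run Kruskal:
eta–iota (1): add — endpoints in different components.
eta–mu (1): add — endpoints in different components.
eta–zeta (2): add — endpoints in different components.
mu–rho (4): add — endpoints in different components.
Edges rejected before the tree was complete: 0.

0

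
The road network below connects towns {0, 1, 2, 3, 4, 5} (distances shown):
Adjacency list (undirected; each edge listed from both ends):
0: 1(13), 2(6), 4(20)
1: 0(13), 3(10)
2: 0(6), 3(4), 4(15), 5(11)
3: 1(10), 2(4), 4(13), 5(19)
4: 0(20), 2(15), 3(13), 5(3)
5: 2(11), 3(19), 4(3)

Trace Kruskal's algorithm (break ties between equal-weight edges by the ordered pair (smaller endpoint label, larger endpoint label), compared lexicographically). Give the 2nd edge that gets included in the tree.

2-3

Kruskal's algorithm — process edges by increasing weight (ties by edge label):
4–5 (3): add — endpoints in different components.
2–3 (4): add — endpoints in different components.
0–2 (6): add — endpoints in different components.
1–3 (10): add — endpoints in different components.
2–5 (11): add — endpoints in different components.
The 2nd edge added is 2–3.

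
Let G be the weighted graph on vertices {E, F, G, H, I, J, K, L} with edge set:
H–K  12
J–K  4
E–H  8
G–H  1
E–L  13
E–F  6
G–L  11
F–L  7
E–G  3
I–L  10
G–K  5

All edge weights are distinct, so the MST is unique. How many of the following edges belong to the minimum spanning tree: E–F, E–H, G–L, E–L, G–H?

2

Sort edges by weight, then run Kruskal:
G–H (1): add — endpoints in different components.
E–G (3): add — endpoints in different components.
J–K (4): add — endpoints in different components.
G–K (5): add — endpoints in different components.
E–F (6): add — endpoints in different components.
F–L (7): add — endpoints in different components.
E–H (8): skip — E and H already connected.
I–L (10): add — endpoints in different components.
MST edge set: {G–H, E–G, J–K, G–K, E–F, F–L, I–L}.
Of the listed edges, {E–F, G–H} are in the MST → 2.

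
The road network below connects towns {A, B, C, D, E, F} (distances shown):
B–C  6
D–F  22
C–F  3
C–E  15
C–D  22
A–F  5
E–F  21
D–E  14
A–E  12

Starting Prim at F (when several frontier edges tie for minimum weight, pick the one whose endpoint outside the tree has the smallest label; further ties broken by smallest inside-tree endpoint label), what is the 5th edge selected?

D-E

Prim's algorithm from F:
Step 1: cheapest edge leaving the tree is C–F (3); add C.
Step 2: cheapest edge leaving the tree is A–F (5); add A.
Step 3: cheapest edge leaving the tree is B–C (6); add B.
Step 4: cheapest edge leaving the tree is A–E (12); add E.
Step 5: cheapest edge leaving the tree is D–E (14); add D.
The 5th edge added is D–E.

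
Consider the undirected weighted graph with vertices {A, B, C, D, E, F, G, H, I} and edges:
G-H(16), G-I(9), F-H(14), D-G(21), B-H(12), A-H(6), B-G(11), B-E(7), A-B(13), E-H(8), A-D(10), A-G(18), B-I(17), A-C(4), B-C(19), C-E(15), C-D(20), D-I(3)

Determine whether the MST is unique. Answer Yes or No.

Kruskal's algorithm — process edges by increasing weight (ties by edge label):
D-I (3): add — endpoints in different components.
A-C (4): add — endpoints in different components.
A-H (6): add — endpoints in different components.
B-E (7): add — endpoints in different components.
E-H (8): add — endpoints in different components.
G-I (9): add — endpoints in different components.
A-D (10): add — endpoints in different components.
B-G (11): skip — B and G already connected.
B-H (12): skip — B and H already connected.
A-B (13): skip — A and B already connected.
F-H (14): add — endpoints in different components.
Every non-tree edge has weight strictly greater than the heaviest edge on the tree path between its endpoints, so the MST is unique.

Yes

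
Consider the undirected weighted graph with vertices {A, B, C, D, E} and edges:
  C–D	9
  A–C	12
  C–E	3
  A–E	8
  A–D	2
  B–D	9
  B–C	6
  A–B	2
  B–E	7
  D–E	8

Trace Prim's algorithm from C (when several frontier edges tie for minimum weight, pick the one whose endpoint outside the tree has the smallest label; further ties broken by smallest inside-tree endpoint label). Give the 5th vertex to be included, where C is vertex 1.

D

Grow the tree from C using Prim:
Step 1: frontier [C–E 3, B–C 6, C–D 9, A–C 12] → take C–E (3); add E.
Step 2: frontier [B–C 6, C–D 9, A–C 12, B–E 7, A–E 8, D–E 8] → take B–C (6); add B.
Step 3: frontier [A–B 2, B–D 9, C–D 9, A–C 12, A–E 8, D–E 8] → take A–B (2); add A.
Step 4: frontier [A–D 2, B–D 9, C–D 9, D–E 8] → take A–D (2); add D.
Vertex order: C, E, B, A, D. The 5th vertex is D.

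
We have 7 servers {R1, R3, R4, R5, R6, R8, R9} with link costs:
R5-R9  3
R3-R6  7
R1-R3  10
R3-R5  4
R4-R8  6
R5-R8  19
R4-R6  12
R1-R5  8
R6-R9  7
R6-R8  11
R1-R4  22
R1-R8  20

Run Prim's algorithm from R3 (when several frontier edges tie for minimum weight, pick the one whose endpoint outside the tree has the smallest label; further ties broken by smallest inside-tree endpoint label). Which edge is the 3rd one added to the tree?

Prim's algorithm from R3:
Step 1: frontier [R3-R5 4, R3-R6 7, R1-R3 10] → take R3-R5 (4); add R5.
Step 2: frontier [R3-R6 7, R1-R3 10, R5-R9 3, R1-R5 8, R5-R8 19] → take R5-R9 (3); add R9.
Step 3: frontier [R3-R6 7, R1-R3 10, R1-R5 8, R5-R8 19, R6-R9 7] → take R3-R6 (7); add R6.
Step 4: frontier [R1-R3 10, R1-R5 8, R5-R8 19, R6-R8 11, R4-R6 12] → take R1-R5 (8); add R1.
Step 5: frontier [R1-R8 20, R1-R4 22, R5-R8 19, R6-R8 11, R4-R6 12] → take R6-R8 (11); add R8.
Step 6: frontier [R1-R4 22, R4-R6 12, R4-R8 6] → take R4-R8 (6); add R4.
The 3rd edge added is R3-R6.

R3-R6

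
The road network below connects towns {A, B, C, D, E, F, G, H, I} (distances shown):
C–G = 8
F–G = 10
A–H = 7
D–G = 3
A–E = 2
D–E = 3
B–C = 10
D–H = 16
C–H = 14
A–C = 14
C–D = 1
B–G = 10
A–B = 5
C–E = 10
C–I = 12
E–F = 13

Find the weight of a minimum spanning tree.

43

Prim, starting at A.
Step 1: cheapest edge leaving the tree is A–E (2); add E.
Step 2: cheapest edge leaving the tree is D–E (3); add D.
Step 3: cheapest edge leaving the tree is C–D (1); add C.
Step 4: cheapest edge leaving the tree is D–G (3); add G.
Step 5: cheapest edge leaving the tree is A–B (5); add B.
Step 6: cheapest edge leaving the tree is A–H (7); add H.
Step 7: cheapest edge leaving the tree is F–G (10); add F.
Step 8: cheapest edge leaving the tree is C–I (12); add I.
MST edges: A–E, D–E, C–D, D–G, A–B, A–H, F–G, C–I; total weight 2+3+1+3+5+7+10+12 = 43.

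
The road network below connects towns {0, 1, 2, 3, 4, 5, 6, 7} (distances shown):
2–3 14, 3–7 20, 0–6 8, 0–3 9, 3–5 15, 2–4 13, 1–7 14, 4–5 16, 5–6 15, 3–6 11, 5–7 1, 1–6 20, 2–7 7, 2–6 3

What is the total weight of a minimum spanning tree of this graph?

55

Prim's algorithm from 6:
Step 1: frontier [2–6 3, 0–6 8, 3–6 11, 5–6 15, 1–6 20] → take 2–6 (3); add 2.
Step 2: frontier [2–7 7, 2–4 13, 2–3 14, 0–6 8, 3–6 11, 5–6 15, 1–6 20] → take 2–7 (7); add 7.
Step 3: frontier [2–4 13, 2–3 14, 0–6 8, 3–6 11, 5–6 15, 1–6 20, 5–7 1, 1–7 14, 3–7 20] → take 5–7 (1); add 5.
Step 4: frontier [2–4 13, 2–3 14, 3–5 15, 4–5 16, 0–6 8, 3–6 11, 1–6 20, 1–7 14, 3–7 20] → take 0–6 (8); add 0.
Step 5: frontier [0–3 9, 2–4 13, 2–3 14, 3–5 15, 4–5 16, 3–6 11, 1–6 20, 1–7 14, 3–7 20] → take 0–3 (9); add 3.
Step 6: frontier [2–4 13, 4–5 16, 1–6 20, 1–7 14] → take 2–4 (13); add 4.
Step 7: frontier [1–6 20, 1–7 14] → take 1–7 (14); add 1.
MST edges: 2–6, 2–7, 5–7, 0–6, 0–3, 2–4, 1–7; total weight 3+7+1+8+9+13+14 = 55.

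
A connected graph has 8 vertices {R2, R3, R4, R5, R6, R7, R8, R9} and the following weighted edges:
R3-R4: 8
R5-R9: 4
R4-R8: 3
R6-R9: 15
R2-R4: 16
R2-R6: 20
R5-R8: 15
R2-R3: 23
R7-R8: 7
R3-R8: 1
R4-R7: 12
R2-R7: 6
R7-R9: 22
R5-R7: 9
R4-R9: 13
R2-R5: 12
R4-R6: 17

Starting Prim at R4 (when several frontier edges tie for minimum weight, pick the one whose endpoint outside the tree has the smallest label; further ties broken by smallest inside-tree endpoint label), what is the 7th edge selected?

Prim, starting at R4.
Step 1: cheapest edge leaving the tree is R4-R8 (3); add R8.
Step 2: cheapest edge leaving the tree is R3-R8 (1); add R3.
Step 3: cheapest edge leaving the tree is R7-R8 (7); add R7.
Step 4: cheapest edge leaving the tree is R2-R7 (6); add R2.
Step 5: cheapest edge leaving the tree is R5-R7 (9); add R5.
Step 6: cheapest edge leaving the tree is R5-R9 (4); add R9.
Step 7: cheapest edge leaving the tree is R6-R9 (15); add R6.
The 7th edge added is R6-R9.

R6-R9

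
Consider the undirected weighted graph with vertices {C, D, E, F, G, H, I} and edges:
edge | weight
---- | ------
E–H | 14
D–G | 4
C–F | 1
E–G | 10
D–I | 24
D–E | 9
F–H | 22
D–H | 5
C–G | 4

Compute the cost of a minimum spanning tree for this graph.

Prim's algorithm from G:
Step 1: cheapest edge leaving the tree is C–G (4); add C.
Step 2: cheapest edge leaving the tree is C–F (1); add F.
Step 3: cheapest edge leaving the tree is D–G (4); add D.
Step 4: cheapest edge leaving the tree is D–H (5); add H.
Step 5: cheapest edge leaving the tree is D–E (9); add E.
Step 6: cheapest edge leaving the tree is D–I (24); add I.
MST edges: C–G, C–F, D–G, D–H, D–E, D–I; total weight 4+1+4+5+9+24 = 47.

47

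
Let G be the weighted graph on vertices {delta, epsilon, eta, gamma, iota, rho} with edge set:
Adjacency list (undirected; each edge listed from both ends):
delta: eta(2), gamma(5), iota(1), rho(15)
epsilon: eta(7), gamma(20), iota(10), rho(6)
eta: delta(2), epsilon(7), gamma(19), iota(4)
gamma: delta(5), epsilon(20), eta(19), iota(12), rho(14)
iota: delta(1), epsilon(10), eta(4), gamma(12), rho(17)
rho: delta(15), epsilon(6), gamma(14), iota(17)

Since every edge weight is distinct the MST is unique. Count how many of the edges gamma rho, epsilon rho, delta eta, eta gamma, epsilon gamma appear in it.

Kruskal: consider edges lightest-first.
delta iota (1): add — endpoints in different components.
delta eta (2): add — endpoints in different components.
eta iota (4): skip — iota and eta already connected.
delta gamma (5): add — endpoints in different components.
epsilon rho (6): add — endpoints in different components.
epsilon eta (7): add — endpoints in different components.
MST edge set: {delta iota, delta eta, delta gamma, epsilon rho, epsilon eta}.
Of the listed edges, {epsilon rho, delta eta} are in the MST → 2.

2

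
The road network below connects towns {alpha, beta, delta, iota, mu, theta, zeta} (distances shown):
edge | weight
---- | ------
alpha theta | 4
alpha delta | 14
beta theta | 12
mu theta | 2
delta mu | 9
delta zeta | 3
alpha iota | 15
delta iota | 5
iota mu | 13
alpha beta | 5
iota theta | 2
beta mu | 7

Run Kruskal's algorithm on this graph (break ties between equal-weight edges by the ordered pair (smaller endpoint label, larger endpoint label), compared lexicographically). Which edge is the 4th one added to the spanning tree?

Kruskal: consider edges lightest-first.
iota theta (2): add — endpoints in different components.
mu theta (2): add — endpoints in different components.
delta zeta (3): add — endpoints in different components.
alpha theta (4): add — endpoints in different components.
alpha beta (5): add — endpoints in different components.
delta iota (5): add — endpoints in different components.
The 4th edge added is alpha theta.

alpha-theta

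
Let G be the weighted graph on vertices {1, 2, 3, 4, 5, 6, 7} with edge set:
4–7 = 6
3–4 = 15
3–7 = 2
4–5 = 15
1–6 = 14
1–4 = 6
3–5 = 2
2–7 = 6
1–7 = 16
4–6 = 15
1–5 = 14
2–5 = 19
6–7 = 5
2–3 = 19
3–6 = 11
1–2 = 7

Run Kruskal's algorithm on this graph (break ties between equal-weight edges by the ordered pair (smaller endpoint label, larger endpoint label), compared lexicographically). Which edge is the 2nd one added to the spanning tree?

Kruskal: consider edges lightest-first.
3–5 (2): add — endpoints in different components.
3–7 (2): add — endpoints in different components.
6–7 (5): add — endpoints in different components.
1–4 (6): add — endpoints in different components.
2–7 (6): add — endpoints in different components.
4–7 (6): add — endpoints in different components.
The 2nd edge added is 3–7.

3-7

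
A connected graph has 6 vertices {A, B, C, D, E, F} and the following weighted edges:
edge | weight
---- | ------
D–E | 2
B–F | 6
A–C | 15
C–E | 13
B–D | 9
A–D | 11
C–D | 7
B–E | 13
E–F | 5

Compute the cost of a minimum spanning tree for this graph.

Prim's algorithm from D:
Step 1: frontier [D–E 2, C–D 7, B–D 9, A–D 11] → take D–E (2); add E.
Step 2: frontier [C–D 7, B–D 9, A–D 11, E–F 5, B–E 13, C–E 13] → take E–F (5); add F.
Step 3: frontier [C–D 7, B–D 9, A–D 11, B–E 13, C–E 13, B–F 6] → take B–F (6); add B.
Step 4: frontier [C–D 7, A–D 11, C–E 13] → take C–D (7); add C.
Step 5: frontier [A–C 15, A–D 11] → take A–D (11); add A.
MST edges: D–E, E–F, B–F, C–D, A–D; total weight 2+5+6+7+11 = 31.

31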